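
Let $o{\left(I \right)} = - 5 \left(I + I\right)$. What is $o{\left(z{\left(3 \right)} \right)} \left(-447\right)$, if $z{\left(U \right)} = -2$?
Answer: $-8940$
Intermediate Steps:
$o{\left(I \right)} = - 10 I$ ($o{\left(I \right)} = - 5 \cdot 2 I = - 10 I$)
$o{\left(z{\left(3 \right)} \right)} \left(-447\right) = \left(-10\right) \left(-2\right) \left(-447\right) = 20 \left(-447\right) = -8940$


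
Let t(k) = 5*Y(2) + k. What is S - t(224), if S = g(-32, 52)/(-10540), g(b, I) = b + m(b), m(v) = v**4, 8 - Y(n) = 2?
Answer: -30046/85 ≈ -353.48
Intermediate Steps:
Y(n) = 6 (Y(n) = 8 - 1*2 = 8 - 2 = 6)
t(k) = 30 + k (t(k) = 5*6 + k = 30 + k)
g(b, I) = b + b**4
S = -8456/85 (S = (-32 + (-32)**4)/(-10540) = (-32 + 1048576)*(-1/10540) = 1048544*(-1/10540) = -8456/85 ≈ -99.482)
S - t(224) = -8456/85 - (30 + 224) = -8456/85 - 1*254 = -8456/85 - 254 = -30046/85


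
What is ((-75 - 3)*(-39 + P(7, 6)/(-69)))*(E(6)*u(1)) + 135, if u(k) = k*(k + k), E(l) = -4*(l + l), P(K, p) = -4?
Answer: -6703647/23 ≈ -2.9146e+5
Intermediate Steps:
E(l) = -8*l
u(k) = 2*k**2 (u(k) = k*(2*k) = 2*k**2)
((-75 - 3)*(-39 + P(7, 6)/(-69)))*(E(6)*u(1)) + 135 = ((-75 - 3)*(-39 - 4/(-69)))*((-8*6)*(2*1**2)) + 135 = (-78*(-39 - 4*(-1/69)))*(-96) + 135 = (-78*(-39 + 4/69))*(-48*2) + 135 = -78*(-2687/69)*(-96) + 135 = (69862/23)*(-96) + 135 = -6706752/23 + 135 = -6703647/23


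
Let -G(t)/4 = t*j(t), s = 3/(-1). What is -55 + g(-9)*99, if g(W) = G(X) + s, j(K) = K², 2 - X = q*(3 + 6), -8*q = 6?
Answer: -4250257/16 ≈ -2.6564e+5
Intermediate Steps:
q = -¾ (q = -⅛*6 = -¾ ≈ -0.75000)
s = -3 (s = 3*(-1) = -3)
X = 35/4 (X = 2 - (-3)*(3 + 6)/4 = 2 - (-3)*9/4 = 2 - 1*(-27/4) = 2 + 27/4 = 35/4 ≈ 8.7500)
G(t) = -4*t³ (G(t) = -4*t*t² = -4*t³)
g(W) = -42923/16 (g(W) = -4*(35/4)³ - 3 = -4*42875/64 - 3 = -42875/16 - 3 = -42923/16)
-55 + g(-9)*99 = -55 - 42923/16*99 = -55 - 4249377/16 = -4250257/16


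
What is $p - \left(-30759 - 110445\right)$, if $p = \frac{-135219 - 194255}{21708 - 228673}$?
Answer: $\frac{29224615334}{206965} \approx 1.4121 \cdot 10^{5}$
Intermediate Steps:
$p = \frac{329474}{206965}$ ($p = - \frac{329474}{-206965} = \left(-329474\right) \left(- \frac{1}{206965}\right) = \frac{329474}{206965} \approx 1.5919$)
$p - \left(-30759 - 110445\right) = \frac{329474}{206965} - \left(-30759 - 110445\right) = \frac{329474}{206965} - -141204 = \frac{329474}{206965} + 141204 = \frac{29224615334}{206965}$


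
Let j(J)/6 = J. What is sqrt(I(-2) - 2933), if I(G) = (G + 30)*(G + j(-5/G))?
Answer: I*sqrt(2569) ≈ 50.685*I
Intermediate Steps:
j(J) = 6*J
I(G) = (30 + G)*(G - 30/G) (I(G) = (G + 30)*(G + 6*(-5/G)) = (30 + G)*(G - 30/G))
sqrt(I(-2) - 2933) = sqrt((-30 + (-2)**2 - 900/(-2) + 30*(-2)) - 2933) = sqrt((-30 + 4 - 900*(-1/2) - 60) - 2933) = sqrt((-30 + 4 + 450 - 60) - 2933) = sqrt(364 - 2933) = sqrt(-2569) = I*sqrt(2569)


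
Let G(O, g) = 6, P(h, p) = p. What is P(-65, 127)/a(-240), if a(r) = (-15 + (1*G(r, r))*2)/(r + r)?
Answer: 20320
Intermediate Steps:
a(r) = -3/(2*r) (a(r) = (-15 + (1*6)*2)/(r + r) = (-15 + 6*2)/((2*r)) = (-15 + 12)*(1/(2*r)) = -3/(2*r))
P(-65, 127)/a(-240) = 127/((-3/2/(-240))) = 127/((-3/2*(-1/240))) = 127/(1/160) = 127*160 = 20320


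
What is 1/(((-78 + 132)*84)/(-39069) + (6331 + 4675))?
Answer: 1447/15925514 ≈ 9.0861e-5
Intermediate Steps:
1/(((-78 + 132)*84)/(-39069) + (6331 + 4675)) = 1/((54*84)*(-1/39069) + 11006) = 1/(4536*(-1/39069) + 11006) = 1/(-168/1447 + 11006) = 1/(15925514/1447) = 1447/15925514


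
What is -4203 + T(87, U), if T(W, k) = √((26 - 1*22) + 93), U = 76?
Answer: -4203 + √97 ≈ -4193.1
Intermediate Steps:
T(W, k) = √97 (T(W, k) = √((26 - 22) + 93) = √(4 + 93) = √97)
-4203 + T(87, U) = -4203 + √97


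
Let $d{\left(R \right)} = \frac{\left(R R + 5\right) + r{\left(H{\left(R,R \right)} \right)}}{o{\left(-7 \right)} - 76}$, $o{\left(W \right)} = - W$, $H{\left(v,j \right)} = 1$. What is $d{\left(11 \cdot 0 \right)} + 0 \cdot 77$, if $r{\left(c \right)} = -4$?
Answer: $- \frac{1}{69} \approx -0.014493$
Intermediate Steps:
$d{\left(R \right)} = - \frac{1}{69} - \frac{R^{2}}{69}$ ($d{\left(R \right)} = \frac{\left(R R + 5\right) - 4}{\left(-1\right) \left(-7\right) - 76} = \frac{\left(R^{2} + 5\right) - 4}{7 - 76} = \frac{\left(5 + R^{2}\right) - 4}{-69} = \left(1 + R^{2}\right) \left(- \frac{1}{69}\right) = - \frac{1}{69} - \frac{R^{2}}{69}$)
$d{\left(11 \cdot 0 \right)} + 0 \cdot 77 = \left(- \frac{1}{69} - \frac{\left(11 \cdot 0\right)^{2}}{69}\right) + 0 \cdot 77 = \left(- \frac{1}{69} - \frac{0^{2}}{69}\right) + 0 = \left(- \frac{1}{69} - 0\right) + 0 = \left(- \frac{1}{69} + 0\right) + 0 = - \frac{1}{69} + 0 = - \frac{1}{69}$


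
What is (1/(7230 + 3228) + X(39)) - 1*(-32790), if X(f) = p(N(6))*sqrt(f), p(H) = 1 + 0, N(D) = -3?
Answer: 342917821/10458 + sqrt(39) ≈ 32796.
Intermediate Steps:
p(H) = 1
X(f) = sqrt(f) (X(f) = 1*sqrt(f) = sqrt(f))
(1/(7230 + 3228) + X(39)) - 1*(-32790) = (1/(7230 + 3228) + sqrt(39)) - 1*(-32790) = (1/10458 + sqrt(39)) + 32790 = 342917821/10458 + sqrt(39)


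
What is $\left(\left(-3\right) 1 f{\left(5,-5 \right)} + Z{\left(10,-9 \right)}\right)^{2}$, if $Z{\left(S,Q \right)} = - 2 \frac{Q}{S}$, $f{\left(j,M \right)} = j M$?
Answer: $\frac{147456}{25} \approx 5898.2$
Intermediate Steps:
$f{\left(j,M \right)} = M j$
$Z{\left(S,Q \right)} = - \frac{2 Q}{S}$
$\left(\left(-3\right) 1 f{\left(5,-5 \right)} + Z{\left(10,-9 \right)}\right)^{2} = \left(\left(-3\right) 1 \left(\left(-5\right) 5\right) - - \frac{18}{10}\right)^{2} = \left(\left(-3\right) \left(-25\right) - \left(-18\right) \frac{1}{10}\right)^{2} = \left(75 + \frac{9}{5}\right)^{2} = \left(\frac{384}{5}\right)^{2} = \frac{147456}{25}$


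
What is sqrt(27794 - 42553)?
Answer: I*sqrt(14759) ≈ 121.49*I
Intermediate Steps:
sqrt(27794 - 42553) = sqrt(-14759) = I*sqrt(14759)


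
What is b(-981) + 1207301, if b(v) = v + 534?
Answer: 1206854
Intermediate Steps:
b(v) = 534 + v
b(-981) + 1207301 = (534 - 981) + 1207301 = -447 + 1207301 = 1206854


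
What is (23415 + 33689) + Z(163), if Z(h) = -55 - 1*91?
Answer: 56958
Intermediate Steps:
Z(h) = -146 (Z(h) = -55 - 91 = -146)
(23415 + 33689) + Z(163) = (23415 + 33689) - 146 = 57104 - 146 = 56958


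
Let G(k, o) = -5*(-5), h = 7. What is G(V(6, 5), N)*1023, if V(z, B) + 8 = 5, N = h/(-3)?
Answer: 25575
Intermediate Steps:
N = -7/3 (N = 7/(-3) = 7*(-⅓) = -7/3 ≈ -2.3333)
V(z, B) = -3 (V(z, B) = -8 + 5 = -3)
G(k, o) = 25
G(V(6, 5), N)*1023 = 25*1023 = 25575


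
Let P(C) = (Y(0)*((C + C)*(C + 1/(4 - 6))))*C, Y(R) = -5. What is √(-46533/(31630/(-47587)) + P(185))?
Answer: I*√63103935615112770/31630 ≈ 7942.0*I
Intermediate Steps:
P(C) = -10*C²*(-½ + C) (P(C) = (-5*(C + C)*(C + 1/(4 - 6)))*C = (-5*2*C*(C + 1/(-2)))*C = (-5*2*C*(C - ½))*C = (-5*2*C*(-½ + C))*C = (-10*C*(-½ + C))*C = -10*C²*(-½ + C))
√(-46533/(31630/(-47587)) + P(185)) = √(-46533/(31630/(-47587)) + 185²*(5 - 10*185)) = √(-46533/(31630*(-1/47587)) + 34225*(5 - 1850)) = √(-46533/(-31630/47587) + 34225*(-1845)) = √(-46533*(-47587/31630) - 63145125) = √(2214365871/31630 - 63145125) = √(-1995065937879/31630) = I*√63103935615112770/31630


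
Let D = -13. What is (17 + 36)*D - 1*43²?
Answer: -2538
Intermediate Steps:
(17 + 36)*D - 1*43² = (17 + 36)*(-13) - 1*43² = 53*(-13) - 1*1849 = -689 - 1849 = -2538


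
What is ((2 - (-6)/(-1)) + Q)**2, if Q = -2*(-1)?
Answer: 4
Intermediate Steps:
Q = 2
((2 - (-6)/(-1)) + Q)**2 = ((2 - (-6)/(-1)) + 2)**2 = ((2 - (-6)*(-1)) + 2)**2 = ((2 - 3*2) + 2)**2 = ((2 - 6) + 2)**2 = (-4 + 2)**2 = (-2)**2 = 4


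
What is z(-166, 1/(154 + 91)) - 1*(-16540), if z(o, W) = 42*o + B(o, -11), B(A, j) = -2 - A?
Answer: 9732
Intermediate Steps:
z(o, W) = -2 + 41*o (z(o, W) = 42*o + (-2 - o) = -2 + 41*o)
z(-166, 1/(154 + 91)) - 1*(-16540) = (-2 + 41*(-166)) - 1*(-16540) = (-2 - 6806) + 16540 = -6808 + 16540 = 9732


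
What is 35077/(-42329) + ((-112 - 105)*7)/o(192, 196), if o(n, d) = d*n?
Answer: -4035905/4644096 ≈ -0.86904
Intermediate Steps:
35077/(-42329) + ((-112 - 105)*7)/o(192, 196) = 35077/(-42329) + ((-112 - 105)*7)/((196*192)) = 35077*(-1/42329) - 217*7/37632 = -5011/6047 - 1519*1/37632 = -5011/6047 - 31/768 = -4035905/4644096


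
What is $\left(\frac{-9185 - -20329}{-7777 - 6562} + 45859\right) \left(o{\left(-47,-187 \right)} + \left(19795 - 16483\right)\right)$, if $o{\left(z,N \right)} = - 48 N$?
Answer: $\frac{8080110268416}{14339} \approx 5.6351 \cdot 10^{8}$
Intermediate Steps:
$\left(\frac{-9185 - -20329}{-7777 - 6562} + 45859\right) \left(o{\left(-47,-187 \right)} + \left(19795 - 16483\right)\right) = \left(\frac{-9185 - -20329}{-7777 - 6562} + 45859\right) \left(\left(-48\right) \left(-187\right) + \left(19795 - 16483\right)\right) = \left(\frac{-9185 + 20329}{-14339} + 45859\right) \left(8976 + \left(19795 - 16483\right)\right) = \left(11144 \left(- \frac{1}{14339}\right) + 45859\right) \left(8976 + 3312\right) = \left(- \frac{11144}{14339} + 45859\right) 12288 = \frac{657561057}{14339} \cdot 12288 = \frac{8080110268416}{14339}$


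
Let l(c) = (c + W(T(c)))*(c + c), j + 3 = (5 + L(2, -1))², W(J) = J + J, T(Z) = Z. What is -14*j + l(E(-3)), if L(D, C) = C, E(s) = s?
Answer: -128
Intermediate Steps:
W(J) = 2*J
j = 13 (j = -3 + (5 - 1)² = -3 + 4² = -3 + 16 = 13)
l(c) = 6*c² (l(c) = (c + 2*c)*(c + c) = (3*c)*(2*c) = 6*c²)
-14*j + l(E(-3)) = -14*13 + 6*(-3)² = -182 + 6*9 = -182 + 54 = -128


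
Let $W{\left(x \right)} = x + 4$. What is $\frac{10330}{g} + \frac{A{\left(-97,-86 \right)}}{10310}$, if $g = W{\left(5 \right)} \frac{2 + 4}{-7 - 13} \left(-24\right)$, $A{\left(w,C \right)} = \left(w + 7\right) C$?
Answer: $\frac{26750963}{167022} \approx 160.16$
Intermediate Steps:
$W{\left(x \right)} = 4 + x$
$A{\left(w,C \right)} = C \left(7 + w\right)$ ($A{\left(w,C \right)} = \left(7 + w\right) C = C \left(7 + w\right)$)
$g = \frac{324}{5}$ ($g = \left(4 + 5\right) \frac{2 + 4}{-7 - 13} \left(-24\right) = 9 \frac{6}{-20} \left(-24\right) = 9 \cdot 6 \left(- \frac{1}{20}\right) \left(-24\right) = 9 \left(- \frac{3}{10}\right) \left(-24\right) = \left(- \frac{27}{10}\right) \left(-24\right) = \frac{324}{5} \approx 64.8$)
$\frac{10330}{g} + \frac{A{\left(-97,-86 \right)}}{10310} = \frac{10330}{\frac{324}{5}} + \frac{\left(-86\right) \left(7 - 97\right)}{10310} = 10330 \cdot \frac{5}{324} + \left(-86\right) \left(-90\right) \frac{1}{10310} = \frac{25825}{162} + 7740 \cdot \frac{1}{10310} = \frac{25825}{162} + \frac{774}{1031} = \frac{26750963}{167022}$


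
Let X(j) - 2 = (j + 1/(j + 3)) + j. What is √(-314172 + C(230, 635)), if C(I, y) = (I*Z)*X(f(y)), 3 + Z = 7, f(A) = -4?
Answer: 2*I*√80153 ≈ 566.23*I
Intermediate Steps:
Z = 4 (Z = -3 + 7 = 4)
X(j) = 2 + 1/(3 + j) + 2*j (X(j) = 2 + ((j + 1/(j + 3)) + j) = 2 + ((j + 1/(3 + j)) + j) = 2 + (1/(3 + j) + 2*j) = 2 + 1/(3 + j) + 2*j)
C(I, y) = -28*I (C(I, y) = (I*4)*((7 + 2*(-4)² + 8*(-4))/(3 - 4)) = (4*I)*((7 + 2*16 - 32)/(-1)) = (4*I)*(-(7 + 32 - 32)) = (4*I)*(-1*7) = (4*I)*(-7) = -28*I)
√(-314172 + C(230, 635)) = √(-314172 - 28*230) = √(-314172 - 6440) = √(-320612) = 2*I*√80153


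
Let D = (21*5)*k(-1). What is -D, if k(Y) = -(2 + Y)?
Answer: 105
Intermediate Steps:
k(Y) = -2 - Y
D = -105 (D = (21*5)*(-2 - 1*(-1)) = 105*(-2 + 1) = 105*(-1) = -105)
-D = -1*(-105) = 105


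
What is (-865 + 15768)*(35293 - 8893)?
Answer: 393439200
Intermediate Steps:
(-865 + 15768)*(35293 - 8893) = 14903*26400 = 393439200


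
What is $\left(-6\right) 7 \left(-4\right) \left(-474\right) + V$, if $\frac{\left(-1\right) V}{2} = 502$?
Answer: $-80636$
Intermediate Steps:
$V = -1004$ ($V = \left(-2\right) 502 = -1004$)
$\left(-6\right) 7 \left(-4\right) \left(-474\right) + V = \left(-6\right) 7 \left(-4\right) \left(-474\right) - 1004 = \left(-42\right) \left(-4\right) \left(-474\right) - 1004 = 168 \left(-474\right) - 1004 = -79632 - 1004 = -80636$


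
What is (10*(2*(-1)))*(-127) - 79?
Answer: 2461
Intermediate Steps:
(10*(2*(-1)))*(-127) - 79 = (10*(-2))*(-127) - 79 = -20*(-127) - 79 = 2540 - 79 = 2461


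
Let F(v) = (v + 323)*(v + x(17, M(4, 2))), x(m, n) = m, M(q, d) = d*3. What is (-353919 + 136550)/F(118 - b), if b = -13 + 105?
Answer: -217369/15007 ≈ -14.485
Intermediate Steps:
M(q, d) = 3*d
b = 92
F(v) = (17 + v)*(323 + v) (F(v) = (v + 323)*(v + 17) = (323 + v)*(17 + v) = (17 + v)*(323 + v))
(-353919 + 136550)/F(118 - b) = (-353919 + 136550)/(5491 + (118 - 1*92)² + 340*(118 - 1*92)) = -217369/(5491 + (118 - 92)² + 340*(118 - 92)) = -217369/(5491 + 26² + 340*26) = -217369/(5491 + 676 + 8840) = -217369/15007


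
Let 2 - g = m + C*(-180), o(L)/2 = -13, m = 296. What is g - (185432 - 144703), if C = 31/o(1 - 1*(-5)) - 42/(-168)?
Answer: -535504/13 ≈ -41193.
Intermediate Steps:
o(L) = -26 (o(L) = 2*(-13) = -26)
C = -49/52 (C = 31/(-26) - 42/(-168) = 31*(-1/26) - 42*(-1/168) = -31/26 + ¼ = -49/52 ≈ -0.94231)
g = -6027/13 (g = 2 - (296 - 49/52*(-180)) = 2 - (296 + 2205/13) = 2 - 1*6053/13 = 2 - 6053/13 = -6027/13 ≈ -463.62)
g - (185432 - 144703) = -6027/13 - (185432 - 144703) = -6027/13 - 1*40729 = -6027/13 - 40729 = -535504/13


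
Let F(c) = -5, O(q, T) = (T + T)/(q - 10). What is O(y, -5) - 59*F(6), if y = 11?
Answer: 285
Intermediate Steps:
O(q, T) = 2*T/(-10 + q) (O(q, T) = (2*T)/(-10 + q) = 2*T/(-10 + q))
O(y, -5) - 59*F(6) = 2*(-5)/(-10 + 11) - 59*(-5) = 2*(-5)/1 + 295 = 2*(-5)*1 + 295 = -10 + 295 = 285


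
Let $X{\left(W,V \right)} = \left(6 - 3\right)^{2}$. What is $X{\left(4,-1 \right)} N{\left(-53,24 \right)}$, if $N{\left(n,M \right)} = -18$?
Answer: $-162$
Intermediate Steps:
$X{\left(W,V \right)} = 9$ ($X{\left(W,V \right)} = 3^{2} = 9$)
$X{\left(4,-1 \right)} N{\left(-53,24 \right)} = 9 \left(-18\right) = -162$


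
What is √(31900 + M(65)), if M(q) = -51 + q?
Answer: 9*√394 ≈ 178.65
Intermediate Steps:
√(31900 + M(65)) = √(31900 + (-51 + 65)) = √(31900 + 14) = √31914 = 9*√394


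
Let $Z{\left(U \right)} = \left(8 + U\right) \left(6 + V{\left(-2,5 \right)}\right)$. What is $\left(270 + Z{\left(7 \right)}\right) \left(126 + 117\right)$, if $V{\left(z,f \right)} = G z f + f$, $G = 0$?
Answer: $105705$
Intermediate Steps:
$V{\left(z,f \right)} = f$ ($V{\left(z,f \right)} = 0 z f + f = 0 f + f = 0 + f = f$)
$Z{\left(U \right)} = 88 + 11 U$ ($Z{\left(U \right)} = \left(8 + U\right) \left(6 + 5\right) = \left(8 + U\right) 11 = 88 + 11 U$)
$\left(270 + Z{\left(7 \right)}\right) \left(126 + 117\right) = \left(270 + \left(88 + 11 \cdot 7\right)\right) \left(126 + 117\right) = \left(270 + \left(88 + 77\right)\right) 243 = \left(270 + 165\right) 243 = 435 \cdot 243 = 105705$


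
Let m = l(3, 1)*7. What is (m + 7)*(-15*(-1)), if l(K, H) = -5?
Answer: -420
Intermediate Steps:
m = -35 (m = -5*7 = -35)
(m + 7)*(-15*(-1)) = (-35 + 7)*(-15*(-1)) = -28*15 = -420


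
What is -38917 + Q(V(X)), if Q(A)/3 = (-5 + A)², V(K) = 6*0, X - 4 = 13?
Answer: -38842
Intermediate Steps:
X = 17 (X = 4 + 13 = 17)
V(K) = 0
Q(A) = 3*(-5 + A)²
-38917 + Q(V(X)) = -38917 + 3*(-5 + 0)² = -38917 + 3*(-5)² = -38917 + 3*25 = -38917 + 75 = -38842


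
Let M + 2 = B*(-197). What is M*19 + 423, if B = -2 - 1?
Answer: 11614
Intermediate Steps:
B = -3
M = 589 (M = -2 - 3*(-197) = -2 + 591 = 589)
M*19 + 423 = 589*19 + 423 = 11191 + 423 = 11614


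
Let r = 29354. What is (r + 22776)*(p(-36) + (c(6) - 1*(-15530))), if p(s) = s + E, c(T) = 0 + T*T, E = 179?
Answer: 818910170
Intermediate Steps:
c(T) = T² (c(T) = 0 + T² = T²)
p(s) = 179 + s (p(s) = s + 179 = 179 + s)
(r + 22776)*(p(-36) + (c(6) - 1*(-15530))) = (29354 + 22776)*((179 - 36) + (6² - 1*(-15530))) = 52130*(143 + (36 + 15530)) = 52130*(143 + 15566) = 52130*15709 = 818910170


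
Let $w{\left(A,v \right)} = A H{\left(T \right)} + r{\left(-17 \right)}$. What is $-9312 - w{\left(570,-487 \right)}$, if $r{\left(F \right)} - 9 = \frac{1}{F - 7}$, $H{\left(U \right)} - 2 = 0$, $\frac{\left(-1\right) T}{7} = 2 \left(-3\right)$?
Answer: $- \frac{251063}{24} \approx -10461.0$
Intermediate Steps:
$T = 42$ ($T = - 7 \cdot 2 \left(-3\right) = \left(-7\right) \left(-6\right) = 42$)
$H{\left(U \right)} = 2$ ($H{\left(U \right)} = 2 + 0 = 2$)
$r{\left(F \right)} = 9 + \frac{1}{-7 + F}$ ($r{\left(F \right)} = 9 + \frac{1}{F - 7} = 9 + \frac{1}{-7 + F}$)
$w{\left(A,v \right)} = \frac{215}{24} + 2 A$ ($w{\left(A,v \right)} = A 2 + \frac{-62 + 9 \left(-17\right)}{-7 - 17} = 2 A + \frac{-62 - 153}{-24} = 2 A - - \frac{215}{24} = 2 A + \frac{215}{24} = \frac{215}{24} + 2 A$)
$-9312 - w{\left(570,-487 \right)} = -9312 - \left(\frac{215}{24} + 2 \cdot 570\right) = -9312 - \left(\frac{215}{24} + 1140\right) = -9312 - \frac{27575}{24} = - \frac{251063}{24}$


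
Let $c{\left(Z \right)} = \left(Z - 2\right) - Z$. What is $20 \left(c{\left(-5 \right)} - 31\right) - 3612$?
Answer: $-4272$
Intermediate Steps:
$c{\left(Z \right)} = -2$ ($c{\left(Z \right)} = \left(Z - 2\right) - Z = \left(-2 + Z\right) - Z = -2$)
$20 \left(c{\left(-5 \right)} - 31\right) - 3612 = 20 \left(-2 - 31\right) - 3612 = 20 \left(-33\right) - 3612 = -660 - 3612 = -4272$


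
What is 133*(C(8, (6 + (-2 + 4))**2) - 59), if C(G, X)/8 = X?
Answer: 60249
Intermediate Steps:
C(G, X) = 8*X
133*(C(8, (6 + (-2 + 4))**2) - 59) = 133*(8*(6 + (-2 + 4))**2 - 59) = 133*(8*(6 + 2)**2 - 59) = 133*(8*8**2 - 59) = 133*(8*64 - 59) = 133*(512 - 59) = 133*453 = 60249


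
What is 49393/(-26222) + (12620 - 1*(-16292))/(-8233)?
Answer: -1164783033/215885726 ≈ -5.3954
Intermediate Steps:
49393/(-26222) + (12620 - 1*(-16292))/(-8233) = 49393*(-1/26222) + (12620 + 16292)*(-1/8233) = -49393/26222 + 28912*(-1/8233) = -49393/26222 - 28912/8233 = -1164783033/215885726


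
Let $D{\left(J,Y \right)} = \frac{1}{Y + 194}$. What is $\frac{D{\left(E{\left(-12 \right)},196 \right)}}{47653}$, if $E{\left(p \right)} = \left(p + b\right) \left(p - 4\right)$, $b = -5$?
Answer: $\frac{1}{18584670} \approx 5.3808 \cdot 10^{-8}$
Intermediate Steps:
$E{\left(p \right)} = \left(-5 + p\right) \left(-4 + p\right)$ ($E{\left(p \right)} = \left(p - 5\right) \left(p - 4\right) = \left(-5 + p\right) \left(-4 + p\right)$)
$D{\left(J,Y \right)} = \frac{1}{194 + Y}$
$\frac{D{\left(E{\left(-12 \right)},196 \right)}}{47653} = \frac{1}{\left(194 + 196\right) 47653} = \frac{1}{390} \cdot \frac{1}{47653} = \frac{1}{18584670}$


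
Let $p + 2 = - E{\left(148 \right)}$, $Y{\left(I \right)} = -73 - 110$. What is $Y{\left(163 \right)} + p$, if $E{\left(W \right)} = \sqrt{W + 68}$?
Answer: $-185 - 6 \sqrt{6} \approx -199.7$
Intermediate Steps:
$Y{\left(I \right)} = -183$
$E{\left(W \right)} = \sqrt{68 + W}$
$p = -2 - 6 \sqrt{6}$ ($p = -2 - \sqrt{68 + 148} = -2 - \sqrt{216} = -2 - 6 \sqrt{6} \approx -16.697$)
$Y{\left(163 \right)} + p = -183 - \left(2 + 6 \sqrt{6}\right) = -185 - 6 \sqrt{6}$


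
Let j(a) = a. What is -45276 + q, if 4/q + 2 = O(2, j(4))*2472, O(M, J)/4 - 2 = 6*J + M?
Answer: -6267601954/138431 ≈ -45276.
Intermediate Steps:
O(M, J) = 8 + 4*M + 24*J (O(M, J) = 8 + 4*(6*J + M) = 8 + 4*(M + 6*J) = 8 + (4*M + 24*J) = 8 + 4*M + 24*J)
q = 2/138431 (q = 4/(-2 + (8 + 4*2 + 24*4)*2472) = 4/(-2 + (8 + 8 + 96)*2472) = 4/(-2 + 112*2472) = 4/(-2 + 276864) = 4/276862 = 4*(1/276862) = 2/138431 ≈ 1.4448e-5)
-45276 + q = -45276 + 2/138431 = -6267601954/138431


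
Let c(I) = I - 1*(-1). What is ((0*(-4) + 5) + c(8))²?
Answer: 196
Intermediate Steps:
c(I) = 1 + I (c(I) = I + 1 = 1 + I)
((0*(-4) + 5) + c(8))² = ((0*(-4) + 5) + (1 + 8))² = ((0 + 5) + 9)² = (5 + 9)² = 14² = 196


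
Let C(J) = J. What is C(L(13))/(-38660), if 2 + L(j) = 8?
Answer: -3/19330 ≈ -0.00015520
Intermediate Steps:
L(j) = 6 (L(j) = -2 + 8 = 6)
C(L(13))/(-38660) = 6/(-38660) = 6*(-1/38660) = -3/19330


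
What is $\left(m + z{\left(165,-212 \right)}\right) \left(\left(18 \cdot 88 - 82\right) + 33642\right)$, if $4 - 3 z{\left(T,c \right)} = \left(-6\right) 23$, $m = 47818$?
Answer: $\frac{5046537824}{3} \approx 1.6822 \cdot 10^{9}$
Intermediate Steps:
$z{\left(T,c \right)} = \frac{142}{3}$ ($z{\left(T,c \right)} = \frac{4}{3} - \frac{\left(-6\right) 23}{3} = \frac{4}{3} - -46 = \frac{4}{3} + 46 = \frac{142}{3}$)
$\left(m + z{\left(165,-212 \right)}\right) \left(\left(18 \cdot 88 - 82\right) + 33642\right) = \left(47818 + \frac{142}{3}\right) \left(\left(18 \cdot 88 - 82\right) + 33642\right) = \frac{143596 \left(\left(1584 - 82\right) + 33642\right)}{3} = \frac{143596 \left(1502 + 33642\right)}{3} = \frac{143596}{3} \cdot 35144 = \frac{5046537824}{3}$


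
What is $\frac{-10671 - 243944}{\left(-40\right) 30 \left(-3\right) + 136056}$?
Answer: $- \frac{254615}{139656} \approx -1.8232$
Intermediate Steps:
$\frac{-10671 - 243944}{\left(-40\right) 30 \left(-3\right) + 136056} = \frac{-10671 - 243944}{\left(-1200\right) \left(-3\right) + 136056} = - \frac{254615}{3600 + 136056} = - \frac{254615}{139656}$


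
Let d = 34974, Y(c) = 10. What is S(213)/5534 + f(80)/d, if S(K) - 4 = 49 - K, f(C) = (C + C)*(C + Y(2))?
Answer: 2058160/5376281 ≈ 0.38282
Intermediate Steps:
f(C) = 2*C*(10 + C) (f(C) = (C + C)*(C + 10) = (2*C)*(10 + C) = 2*C*(10 + C))
S(K) = 53 - K (S(K) = 4 + (49 - K) = 53 - K)
S(213)/5534 + f(80)/d = (53 - 1*213)/5534 + (2*80*(10 + 80))/34974 = (53 - 213)*(1/5534) + (2*80*90)*(1/34974) = -160*1/5534 + 14400*(1/34974) = -80/2767 + 800/1943 = 2058160/5376281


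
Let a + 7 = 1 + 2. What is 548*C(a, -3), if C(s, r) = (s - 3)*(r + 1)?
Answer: 7672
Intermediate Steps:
a = -4 (a = -7 + (1 + 2) = -7 + 3 = -4)
C(s, r) = (1 + r)*(-3 + s) (C(s, r) = (-3 + s)*(1 + r) = (1 + r)*(-3 + s))
548*C(a, -3) = 548*(-3 - 4 - 3*(-3) - 3*(-4)) = 548*(-3 - 4 + 9 + 12) = 548*14 = 7672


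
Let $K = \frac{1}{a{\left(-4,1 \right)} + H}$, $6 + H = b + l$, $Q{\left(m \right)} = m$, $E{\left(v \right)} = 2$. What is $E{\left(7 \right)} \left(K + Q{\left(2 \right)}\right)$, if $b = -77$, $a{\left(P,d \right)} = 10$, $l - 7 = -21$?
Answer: $\frac{346}{87} \approx 3.977$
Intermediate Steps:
$l = -14$ ($l = 7 - 21 = -14$)
$H = -97$ ($H = -6 - 91 = -97$)
$K = - \frac{1}{87}$ ($K = \frac{1}{10 - 97} = \frac{1}{-87} = - \frac{1}{87} \approx -0.011494$)
$E{\left(7 \right)} \left(K + Q{\left(2 \right)}\right) = 2 \left(- \frac{1}{87} + 2\right) = 2 \cdot \frac{173}{87} = \frac{346}{87}$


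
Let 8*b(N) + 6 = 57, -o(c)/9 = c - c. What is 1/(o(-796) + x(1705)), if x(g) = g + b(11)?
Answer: 8/13691 ≈ 0.00058433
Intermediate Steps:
o(c) = 0 (o(c) = -9*(c - c) = -9*0 = 0)
b(N) = 51/8 (b(N) = -¾ + (⅛)*57 = -¾ + 57/8 = 51/8)
x(g) = 51/8 + g (x(g) = g + 51/8 = 51/8 + g)
1/(o(-796) + x(1705)) = 1/(0 + (51/8 + 1705)) = 1/(0 + 13691/8) = 1/(13691/8) = 8/13691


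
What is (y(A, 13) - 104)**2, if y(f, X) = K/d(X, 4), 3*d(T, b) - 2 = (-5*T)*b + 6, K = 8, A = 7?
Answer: 4778596/441 ≈ 10836.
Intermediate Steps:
d(T, b) = 8/3 - 5*T*b/3 (d(T, b) = 2/3 + ((-5*T)*b + 6)/3 = 2/3 + (-5*T*b + 6)/3 = 2/3 + (6 - 5*T*b)/3 = 2/3 + (2 - 5*T*b/3) = 8/3 - 5*T*b/3)
y(f, X) = 8/(8/3 - 20*X/3) (y(f, X) = 8/(8/3 - 5/3*X*4) = 8/(8/3 - 20*X/3))
(y(A, 13) - 104)**2 = (-6/(-2 + 5*13) - 104)**2 = (-6/(-2 + 65) - 104)**2 = (-6/63 - 104)**2 = (-6*1/63 - 104)**2 = (-2/21 - 104)**2 = (-2186/21)**2 = 4778596/441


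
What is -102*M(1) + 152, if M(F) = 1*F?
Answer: 50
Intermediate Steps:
M(F) = F
-102*M(1) + 152 = -102*1 + 152 = -102 + 152 = 50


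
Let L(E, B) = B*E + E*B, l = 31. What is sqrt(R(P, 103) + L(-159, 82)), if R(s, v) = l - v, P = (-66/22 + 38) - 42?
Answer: 2*I*sqrt(6537) ≈ 161.7*I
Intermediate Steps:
L(E, B) = 2*B*E (L(E, B) = B*E + B*E = 2*B*E)
P = -7 (P = (-66*1/22 + 38) - 42 = (-3 + 38) - 42 = 35 - 42 = -7)
R(s, v) = 31 - v
sqrt(R(P, 103) + L(-159, 82)) = sqrt((31 - 1*103) + 2*82*(-159)) = sqrt((31 - 103) - 26076) = sqrt(-72 - 26076) = sqrt(-26148) = 2*I*sqrt(6537)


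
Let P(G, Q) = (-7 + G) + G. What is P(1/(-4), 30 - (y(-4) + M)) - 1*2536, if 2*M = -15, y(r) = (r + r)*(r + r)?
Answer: -5087/2 ≈ -2543.5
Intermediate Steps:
y(r) = 4*r**2 (y(r) = (2*r)*(2*r) = 4*r**2)
M = -15/2 (M = (1/2)*(-15) = -15/2 ≈ -7.5000)
P(G, Q) = -7 + 2*G
P(1/(-4), 30 - (y(-4) + M)) - 1*2536 = (-7 + 2*(1/(-4))) - 1*2536 = (-7 + 2*(1*(-1/4))) - 2536 = (-7 + 2*(-1/4)) - 2536 = (-7 - 1/2) - 2536 = -15/2 - 2536 = -5087/2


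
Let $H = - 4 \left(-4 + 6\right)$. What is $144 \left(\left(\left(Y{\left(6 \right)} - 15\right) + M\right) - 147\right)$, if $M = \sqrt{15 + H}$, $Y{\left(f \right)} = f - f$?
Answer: $-23328 + 144 \sqrt{7} \approx -22947.0$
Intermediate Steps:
$H = -8$ ($H = \left(-4\right) 2 = -8$)
$Y{\left(f \right)} = 0$
$M = \sqrt{7}$ ($M = \sqrt{15 - 8} = \sqrt{7} \approx 2.6458$)
$144 \left(\left(\left(Y{\left(6 \right)} - 15\right) + M\right) - 147\right) = 144 \left(\left(\left(0 - 15\right) + \sqrt{7}\right) - 147\right) = 144 \left(\left(-15 + \sqrt{7}\right) - 147\right) = 144 \left(-162 + \sqrt{7}\right) = -23328 + 144 \sqrt{7}$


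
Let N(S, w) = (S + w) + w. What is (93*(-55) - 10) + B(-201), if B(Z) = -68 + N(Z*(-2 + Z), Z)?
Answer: 35208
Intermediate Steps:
N(S, w) = S + 2*w
B(Z) = -68 + 2*Z + Z*(-2 + Z) (B(Z) = -68 + (Z*(-2 + Z) + 2*Z) = -68 + (2*Z + Z*(-2 + Z)) = -68 + 2*Z + Z*(-2 + Z))
(93*(-55) - 10) + B(-201) = (93*(-55) - 10) + (-68 + (-201)**2) = (-5115 - 10) + (-68 + 40401) = -5125 + 40333 = 35208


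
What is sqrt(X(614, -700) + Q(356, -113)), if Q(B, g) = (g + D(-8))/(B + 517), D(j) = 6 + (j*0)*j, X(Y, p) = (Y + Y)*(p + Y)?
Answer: I*sqrt(8943001427)/291 ≈ 324.97*I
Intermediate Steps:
X(Y, p) = 2*Y*(Y + p) (X(Y, p) = (2*Y)*(Y + p) = 2*Y*(Y + p))
D(j) = 6 (D(j) = 6 + 0*j = 6 + 0 = 6)
Q(B, g) = (6 + g)/(517 + B) (Q(B, g) = (g + 6)/(B + 517) = (6 + g)/(517 + B))
sqrt(X(614, -700) + Q(356, -113)) = sqrt(2*614*(614 - 700) + (6 - 113)/(517 + 356)) = sqrt(2*614*(-86) - 107/873) = sqrt(-105608 + (1/873)*(-107)) = sqrt(-105608 - 107/873) = sqrt(-92195891/873) = I*sqrt(8943001427)/291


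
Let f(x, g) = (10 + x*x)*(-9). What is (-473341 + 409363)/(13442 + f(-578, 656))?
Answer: 31989/1496702 ≈ 0.021373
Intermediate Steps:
f(x, g) = -90 - 9*x² (f(x, g) = (10 + x²)*(-9) = -90 - 9*x²)
(-473341 + 409363)/(13442 + f(-578, 656)) = (-473341 + 409363)/(13442 + (-90 - 9*(-578)²)) = -63978/(13442 + (-90 - 9*334084)) = -63978/(13442 + (-90 - 3006756)) = -63978/(13442 - 3006846) = -63978/(-2993404) = -63978*(-1/2993404) = 31989/1496702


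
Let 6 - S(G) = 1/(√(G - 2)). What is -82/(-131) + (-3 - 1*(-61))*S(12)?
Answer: 45670/131 - 29*√10/5 ≈ 330.28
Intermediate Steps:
S(G) = 6 - 1/√(-2 + G) (S(G) = 6 - 1/(√(G - 2)) = 6 - 1/(√(-2 + G)) = 6 - 1/√(-2 + G))
-82/(-131) + (-3 - 1*(-61))*S(12) = -82/(-131) + (-3 - 1*(-61))*(6 - 1/√(-2 + 12)) = -82*(-1/131) + (-3 + 61)*(6 - 1/√10) = 82/131 + 58*(6 - √10/10) = 82/131 + (348 - 29*√10/5) = 45670/131 - 29*√10/5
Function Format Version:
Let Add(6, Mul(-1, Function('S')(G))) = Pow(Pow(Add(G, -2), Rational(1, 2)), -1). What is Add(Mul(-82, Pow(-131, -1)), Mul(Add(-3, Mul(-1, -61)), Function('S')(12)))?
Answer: Add(Rational(45670, 131), Mul(Rational(-29, 5), Pow(10, Rational(1, 2)))) ≈ 330.28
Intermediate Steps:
Function('S')(G) = Add(6, Mul(-1, Pow(Add(-2, G), Rational(-1, 2)))) (Function('S')(G) = Add(6, Mul(-1, Pow(Pow(Add(G, -2), Rational(1, 2)), -1))) = Add(6, Mul(-1, Pow(Pow(Add(-2, G), Rational(1, 2)), -1))) = Add(6, Mul(-1, Pow(Add(-2, G), Rational(-1, 2)))))
Add(Mul(-82, Pow(-131, -1)), Mul(Add(-3, Mul(-1, -61)), Function('S')(12))) = Add(Mul(-82, Pow(-131, -1)), Mul(Add(-3, Mul(-1, -61)), Add(6, Mul(-1, Pow(Add(-2, 12), Rational(-1, 2)))))) = Add(Mul(-82, Rational(-1, 131)), Mul(Add(-3, 61), Add(6, Mul(-1, Pow(10, Rational(-1, 2)))))) = Add(Rational(82, 131), Mul(58, Add(6, Mul(-1, Mul(Rational(1, 10), Pow(10, Rational(1, 2))))))) = Add(Rational(82, 131), Mul(58, Add(6, Mul(Rational(-1, 10), Pow(10, Rational(1, 2)))))) = Add(Rational(82, 131), Add(348, Mul(Rational(-29, 5), Pow(10, Rational(1, 2))))) = Add(Rational(45670, 131), Mul(Rational(-29, 5), Pow(10, Rational(1, 2))))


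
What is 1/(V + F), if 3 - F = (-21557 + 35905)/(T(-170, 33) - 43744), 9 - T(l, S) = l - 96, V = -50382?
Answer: -2557/128818259 ≈ -1.9850e-5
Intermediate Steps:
T(l, S) = 105 - l (T(l, S) = 9 - (l - 96) = 9 - (-96 + l) = 9 + (96 - l) = 105 - l)
F = 8515/2557 (F = 3 - (-21557 + 35905)/((105 - 1*(-170)) - 43744) = 3 - 14348/((105 + 170) - 43744) = 3 - 14348/(275 - 43744) = 3 - 14348/(-43469) = 3 - 14348*(-1)/43469 = 3 - 1*(-844/2557) = 3 + 844/2557 = 8515/2557 ≈ 3.3301)
1/(V + F) = 1/(-50382 + 8515/2557) = 1/(-128818259/2557) = -2557/128818259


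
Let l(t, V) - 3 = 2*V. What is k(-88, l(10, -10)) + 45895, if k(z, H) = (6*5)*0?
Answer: 45895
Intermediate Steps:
l(t, V) = 3 + 2*V
k(z, H) = 0 (k(z, H) = 30*0 = 0)
k(-88, l(10, -10)) + 45895 = 0 + 45895 = 45895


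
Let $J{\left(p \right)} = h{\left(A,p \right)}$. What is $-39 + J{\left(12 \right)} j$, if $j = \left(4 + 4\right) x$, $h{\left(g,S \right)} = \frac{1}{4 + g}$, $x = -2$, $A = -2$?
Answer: $-47$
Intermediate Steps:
$J{\left(p \right)} = \frac{1}{2}$ ($J{\left(p \right)} = \frac{1}{4 - 2} = \frac{1}{2}$)
$j = -16$ ($j = \left(4 + 4\right) \left(-2\right) = 8 \left(-2\right) = -16$)
$-39 + J{\left(12 \right)} j = -39 + \frac{1}{2} \left(-16\right) = -39 - 8 = -47$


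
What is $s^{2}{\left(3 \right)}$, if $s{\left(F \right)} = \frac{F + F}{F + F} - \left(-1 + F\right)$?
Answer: $1$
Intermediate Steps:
$s{\left(F \right)} = 2 - F$ ($s{\left(F \right)} = \frac{2 F}{2 F} - \left(-1 + F\right) = 2 F \frac{1}{2 F} - \left(-1 + F\right) = 1 - \left(-1 + F\right) = 2 - F$)
$s^{2}{\left(3 \right)} = \left(2 - 3\right)^{2} = \left(-1\right)^{2} = 1$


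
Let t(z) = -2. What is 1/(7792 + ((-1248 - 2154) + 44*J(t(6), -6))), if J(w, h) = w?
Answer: 1/4302 ≈ 0.00023245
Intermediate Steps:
1/(7792 + ((-1248 - 2154) + 44*J(t(6), -6))) = 1/(7792 + ((-1248 - 2154) + 44*(-2))) = 1/(7792 + (-3402 - 88)) = 1/(7792 - 3490) = 1/4302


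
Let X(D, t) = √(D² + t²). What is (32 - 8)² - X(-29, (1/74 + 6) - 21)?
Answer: 576 - √5835197/74 ≈ 543.36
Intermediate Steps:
(32 - 8)² - X(-29, (1/74 + 6) - 21) = (32 - 8)² - √((-29)² + ((1/74 + 6) - 21)²) = 24² - √(841 + ((1/74 + 6) - 21)²) = 576 - √(841 + (445/74 - 21)²) = 576 - √(841 + (-1109/74)²) = 576 - √(841 + 1229881/5476) = 576 - √(5835197/5476) = 576 - √5835197/74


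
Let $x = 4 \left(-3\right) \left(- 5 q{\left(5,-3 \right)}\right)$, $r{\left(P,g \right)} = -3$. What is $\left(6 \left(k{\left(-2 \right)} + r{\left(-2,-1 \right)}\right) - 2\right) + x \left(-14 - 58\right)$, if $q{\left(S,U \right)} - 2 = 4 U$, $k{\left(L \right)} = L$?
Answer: $43168$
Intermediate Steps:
$q{\left(S,U \right)} = 2 + 4 U$
$x = -600$ ($x = 4 \left(-3\right) \left(- 5 \left(2 + 4 \left(-3\right)\right)\right) = - 12 \left(- 5 \left(2 - 12\right)\right) = - 12 \left(\left(-5\right) \left(-10\right)\right) = \left(-12\right) 50 = -600$)
$\left(6 \left(k{\left(-2 \right)} + r{\left(-2,-1 \right)}\right) - 2\right) + x \left(-14 - 58\right) = \left(6 \left(-2 - 3\right) - 2\right) - 600 \left(-14 - 58\right) = \left(6 \left(-5\right) - 2\right) - -43200 = \left(-30 - 2\right) + 43200 = -32 + 43200 = 43168$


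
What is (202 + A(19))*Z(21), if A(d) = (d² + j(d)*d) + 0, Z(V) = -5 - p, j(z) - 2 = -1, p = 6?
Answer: -6402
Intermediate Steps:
j(z) = 1 (j(z) = 2 - 1 = 1)
Z(V) = -11 (Z(V) = -5 - 1*6 = -5 - 6 = -11)
A(d) = d + d² (A(d) = (d² + 1*d) + 0 = (d² + d) + 0 = (d + d²) + 0 = d + d²)
(202 + A(19))*Z(21) = (202 + 19*(1 + 19))*(-11) = (202 + 19*20)*(-11) = (202 + 380)*(-11) = 582*(-11) = -6402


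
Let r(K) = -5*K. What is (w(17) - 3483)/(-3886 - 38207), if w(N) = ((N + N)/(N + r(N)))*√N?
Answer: 129/1559 + √17/84186 ≈ 0.082794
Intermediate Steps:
w(N) = -√N/2 (w(N) = ((N + N)/(N - 5*N))*√N = ((2*N)/((-4*N)))*√N = ((2*N)*(-1/(4*N)))*√N = -√N/2)
(w(17) - 3483)/(-3886 - 38207) = (-√17/2 - 3483)/(-3886 - 38207) = (-3483 - √17/2)/(-42093) = (-3483 - √17/2)*(-1/42093) = 129/1559 + √17/84186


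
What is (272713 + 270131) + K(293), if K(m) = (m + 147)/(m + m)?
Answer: 159053512/293 ≈ 5.4285e+5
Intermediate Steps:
K(m) = (147 + m)/(2*m) (K(m) = (147 + m)/((2*m)) = (147 + m)*(1/(2*m)) = (147 + m)/(2*m))
(272713 + 270131) + K(293) = (272713 + 270131) + (1/2)*(147 + 293)/293 = 542844 + (1/2)*(1/293)*440 = 542844 + 220/293 = 159053512/293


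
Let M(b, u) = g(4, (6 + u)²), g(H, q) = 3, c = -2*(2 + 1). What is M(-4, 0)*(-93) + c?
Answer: -285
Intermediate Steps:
c = -6 (c = -2*3 = -6)
M(b, u) = 3
M(-4, 0)*(-93) + c = 3*(-93) - 6 = -279 - 6 = -285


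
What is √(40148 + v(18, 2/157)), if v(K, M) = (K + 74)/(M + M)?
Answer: √43759 ≈ 209.19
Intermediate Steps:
v(K, M) = (74 + K)/(2*M) (v(K, M) = (74 + K)/((2*M)) = (74 + K)*(1/(2*M)) = (74 + K)/(2*M))
√(40148 + v(18, 2/157)) = √(40148 + (74 + 18)/(2*((2/157)))) = √(40148 + (½)*92/(2*(1/157))) = √(40148 + (½)*92/(2/157)) = √(40148 + (½)*(157/2)*92) = √(40148 + 3611) = √43759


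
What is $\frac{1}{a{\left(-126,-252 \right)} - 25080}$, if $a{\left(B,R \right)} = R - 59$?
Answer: $- \frac{1}{25391} \approx -3.9384 \cdot 10^{-5}$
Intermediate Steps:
$a{\left(B,R \right)} = -59 + R$
$\frac{1}{a{\left(-126,-252 \right)} - 25080} = \frac{1}{\left(-59 - 252\right) - 25080} = \frac{1}{-311 - 25080} = \frac{1}{-25391} = - \frac{1}{25391}$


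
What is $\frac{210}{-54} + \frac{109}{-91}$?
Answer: $- \frac{4166}{819} \approx -5.0867$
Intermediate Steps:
$\frac{210}{-54} + \frac{109}{-91} = 210 \left(- \frac{1}{54}\right) + 109 \left(- \frac{1}{91}\right) = - \frac{35}{9} - \frac{109}{91} = - \frac{4166}{819}$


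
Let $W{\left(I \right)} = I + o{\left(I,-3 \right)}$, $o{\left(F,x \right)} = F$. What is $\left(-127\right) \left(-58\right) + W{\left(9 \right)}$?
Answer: $7384$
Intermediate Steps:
$W{\left(I \right)} = 2 I$ ($W{\left(I \right)} = I + I = 2 I$)
$\left(-127\right) \left(-58\right) + W{\left(9 \right)} = \left(-127\right) \left(-58\right) + 2 \cdot 9 = 7366 + 18 = 7384$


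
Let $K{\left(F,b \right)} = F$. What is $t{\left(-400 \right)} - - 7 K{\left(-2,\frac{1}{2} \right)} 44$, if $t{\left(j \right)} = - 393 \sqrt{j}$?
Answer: $-616 - 7860 i \approx -616.0 - 7860.0 i$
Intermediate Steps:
$t{\left(-400 \right)} - - 7 K{\left(-2,\frac{1}{2} \right)} 44 = - 393 \sqrt{-400} - \left(-7\right) \left(-2\right) 44 = - 393 \cdot 20 i - 14 \cdot 44 = - 7860 i - 616 = -616 - 7860 i$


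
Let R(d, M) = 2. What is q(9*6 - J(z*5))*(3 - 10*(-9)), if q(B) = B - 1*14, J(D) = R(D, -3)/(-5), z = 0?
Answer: 18786/5 ≈ 3757.2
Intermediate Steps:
J(D) = -⅖ (J(D) = 2/(-5) = 2*(-⅕) = -⅖)
q(B) = -14 + B (q(B) = B - 14 = -14 + B)
q(9*6 - J(z*5))*(3 - 10*(-9)) = (-14 + (9*6 - 1*(-⅖)))*(3 - 10*(-9)) = (-14 + (54 + ⅖))*(3 + 90) = (-14 + 272/5)*93 = (202/5)*93 = 18786/5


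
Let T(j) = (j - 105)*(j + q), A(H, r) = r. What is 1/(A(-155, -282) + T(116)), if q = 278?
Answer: 1/4052 ≈ 0.00024679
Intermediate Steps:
T(j) = (-105 + j)*(278 + j) (T(j) = (j - 105)*(j + 278) = (-105 + j)*(278 + j))
1/(A(-155, -282) + T(116)) = 1/(-282 + (-29190 + 116² + 173*116)) = 1/(-282 + (-29190 + 13456 + 20068)) = 1/(-282 + 4334) = 1/4052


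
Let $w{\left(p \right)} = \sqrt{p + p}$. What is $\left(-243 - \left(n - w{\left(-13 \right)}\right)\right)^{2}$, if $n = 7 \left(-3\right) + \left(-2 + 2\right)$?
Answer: $\left(222 - i \sqrt{26}\right)^{2} \approx 49258.0 - 2264.0 i$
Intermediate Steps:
$w{\left(p \right)} = \sqrt{2} \sqrt{p}$ ($w{\left(p \right)} = \sqrt{2 p} = \sqrt{2} \sqrt{p}$)
$n = -21$ ($n = -21 + 0 = -21$)
$\left(-243 - \left(n - w{\left(-13 \right)}\right)\right)^{2} = \left(-243 + \left(\sqrt{2} \sqrt{-13} - -21\right)\right)^{2} = \left(-243 + \left(\sqrt{2} i \sqrt{13} + 21\right)\right)^{2} = \left(-243 + \left(i \sqrt{26} + 21\right)\right)^{2} = \left(-243 + \left(21 + i \sqrt{26}\right)\right)^{2} = \left(-222 + i \sqrt{26}\right)^{2}$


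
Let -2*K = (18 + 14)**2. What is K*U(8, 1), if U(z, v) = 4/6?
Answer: -1024/3 ≈ -341.33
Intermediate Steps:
K = -512 (K = -(18 + 14)**2/2 = -1/2*32**2 = -1/2*1024 = -512)
U(z, v) = 2/3 (U(z, v) = 4*(1/6) = 2/3)
K*U(8, 1) = -512*2/3 = -1024/3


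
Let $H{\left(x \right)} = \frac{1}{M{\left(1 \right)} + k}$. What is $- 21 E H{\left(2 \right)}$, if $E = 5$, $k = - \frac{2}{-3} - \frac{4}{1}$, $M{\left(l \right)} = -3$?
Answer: $\frac{315}{19} \approx 16.579$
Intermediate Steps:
$k = - \frac{10}{3}$ ($k = \left(-2\right) \left(- \frac{1}{3}\right) - 4 = \frac{2}{3} - 4 = - \frac{10}{3} \approx -3.3333$)
$H{\left(x \right)} = - \frac{3}{19}$ ($H{\left(x \right)} = \frac{1}{-3 - \frac{10}{3}} = \frac{1}{- \frac{19}{3}} = - \frac{3}{19}$)
$- 21 E H{\left(2 \right)} = \left(-21\right) 5 \left(- \frac{3}{19}\right) = \left(-105\right) \left(- \frac{3}{19}\right) = \frac{315}{19}$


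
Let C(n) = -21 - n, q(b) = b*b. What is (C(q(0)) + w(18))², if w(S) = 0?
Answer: 441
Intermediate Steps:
q(b) = b²
(C(q(0)) + w(18))² = ((-21 - 1*0²) + 0)² = ((-21 - 1*0) + 0)² = ((-21 + 0) + 0)² = (-21 + 0)² = (-21)² = 441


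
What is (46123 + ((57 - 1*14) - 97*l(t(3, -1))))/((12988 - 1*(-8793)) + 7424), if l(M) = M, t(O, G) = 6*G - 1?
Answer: 1041/649 ≈ 1.6040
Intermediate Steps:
t(O, G) = -1 + 6*G
(46123 + ((57 - 1*14) - 97*l(t(3, -1))))/((12988 - 1*(-8793)) + 7424) = (46123 + ((57 - 1*14) - 97*(-1 + 6*(-1))))/((12988 - 1*(-8793)) + 7424) = (46123 + ((57 - 14) - 97*(-1 - 6)))/((12988 + 8793) + 7424) = (46123 + (43 - 97*(-7)))/(21781 + 7424) = (46123 + (43 + 679))/29205 = (46123 + 722)*(1/29205) = 46845*(1/29205) = 1041/649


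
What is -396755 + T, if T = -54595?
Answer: -451350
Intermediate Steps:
-396755 + T = -396755 - 54595 = -451350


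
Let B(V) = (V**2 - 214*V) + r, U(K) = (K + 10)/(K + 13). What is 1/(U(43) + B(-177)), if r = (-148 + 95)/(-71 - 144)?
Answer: 12040/833266643 ≈ 1.4449e-5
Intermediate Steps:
U(K) = (10 + K)/(13 + K)
r = 53/215 (r = -53/(-215) = -53*(-1/215) = 53/215 ≈ 0.24651)
B(V) = 53/215 + V**2 - 214*V (B(V) = (V**2 - 214*V) + 53/215 = 53/215 + V**2 - 214*V)
1/(U(43) + B(-177)) = 1/((10 + 43)/(13 + 43) + (53/215 + (-177)**2 - 214*(-177))) = 1/(53/56 + (53/215 + 31329 + 37878)) = 1/((1/56)*53 + 14879558/215) = 1/(53/56 + 14879558/215) = 1/(833266643/12040) = 12040/833266643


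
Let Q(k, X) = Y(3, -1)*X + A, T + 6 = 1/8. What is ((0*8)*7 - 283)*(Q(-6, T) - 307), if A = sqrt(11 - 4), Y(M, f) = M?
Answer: 734951/8 - 283*sqrt(7) ≈ 91120.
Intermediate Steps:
T = -47/8 (T = -6 + 1/8 = -47/8 ≈ -5.8750)
A = sqrt(7) ≈ 2.6458
Q(k, X) = sqrt(7) + 3*X (Q(k, X) = 3*X + sqrt(7) = sqrt(7) + 3*X)
((0*8)*7 - 283)*(Q(-6, T) - 307) = ((0*8)*7 - 283)*((sqrt(7) + 3*(-47/8)) - 307) = (0*7 - 283)*((sqrt(7) - 141/8) - 307) = (0 - 283)*((-141/8 + sqrt(7)) - 307) = -283*(-2597/8 + sqrt(7)) = 734951/8 - 283*sqrt(7)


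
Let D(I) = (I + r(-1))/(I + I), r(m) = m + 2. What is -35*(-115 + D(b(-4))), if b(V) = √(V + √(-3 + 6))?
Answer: 8015/2 + 35*I/(2*√(4 - √3)) ≈ 4007.5 + 11.62*I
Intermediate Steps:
r(m) = 2 + m
b(V) = √(V + √3)
D(I) = (1 + I)/(2*I) (D(I) = (I + (2 - 1))/(I + I) = (I + 1)/((2*I)) = (1 + I)*(1/(2*I)) = (1 + I)/(2*I))
-35*(-115 + D(b(-4))) = -35*(-115 + (1 + √(-4 + √3))/(2*(√(-4 + √3)))) = -35*(-115 + (1 + √(-4 + √3))/(2*√(-4 + √3))) = 4025 - 35*(1 + √(-4 + √3))/(2*√(-4 + √3))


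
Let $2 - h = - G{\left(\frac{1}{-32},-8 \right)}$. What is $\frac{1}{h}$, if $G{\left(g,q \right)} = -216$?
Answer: $- \frac{1}{214} \approx -0.0046729$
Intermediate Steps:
$h = -214$ ($h = 2 - \left(-1\right) \left(-216\right) = 2 - 216 = -214$)
$\frac{1}{h} = \frac{1}{-214} = - \frac{1}{214}$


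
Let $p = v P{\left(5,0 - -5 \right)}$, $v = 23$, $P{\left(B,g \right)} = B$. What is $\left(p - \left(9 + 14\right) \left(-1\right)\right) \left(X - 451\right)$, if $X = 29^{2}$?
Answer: $53820$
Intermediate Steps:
$X = 841$
$p = 115$ ($p = 23 \cdot 5 = 115$)
$\left(p - \left(9 + 14\right) \left(-1\right)\right) \left(X - 451\right) = \left(115 - \left(9 + 14\right) \left(-1\right)\right) \left(841 - 451\right) = \left(115 - 23 \left(-1\right)\right) 390 = \left(115 - -23\right) 390 = \left(115 + 23\right) 390 = 138 \cdot 390 = 53820$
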